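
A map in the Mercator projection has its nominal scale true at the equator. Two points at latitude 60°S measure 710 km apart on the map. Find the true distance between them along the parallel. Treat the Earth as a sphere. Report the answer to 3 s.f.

355 km

The Mercator projection is conformal; its linear scale factor is the same in every direction and equals sec φ = 1/cos φ.
Along the parallel at 60°, map distances are exaggerated by k = sec 60° = 2.000.
True distance = 710 / 2.000 = 710 × cos 60° ≈ 355 km.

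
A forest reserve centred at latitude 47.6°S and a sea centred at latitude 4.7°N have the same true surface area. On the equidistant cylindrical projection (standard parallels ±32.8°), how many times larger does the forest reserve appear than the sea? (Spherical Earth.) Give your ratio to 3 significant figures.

The equidistant cylindrical projection with φ₀ = 32.8° has h = 1 (meridians true) and k = cos φ₀ / cos φ along parallels.
Areal scale at 47.6°: h·k = 1.000 × 1.247 = 1.247.
Areal scale at 4.7°: h·k = 1.000 × 0.8434 = 0.8434.
Ratio = 1.247/0.8434 ≈ 1.48.

1.48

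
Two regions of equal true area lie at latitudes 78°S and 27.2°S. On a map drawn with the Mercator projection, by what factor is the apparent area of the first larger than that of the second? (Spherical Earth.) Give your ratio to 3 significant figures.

18.3

Mercator areal scale is sec²φ.
At 78°: sec²(78°) = 1/0.2079² = 23.13.
At 27.2°: sec²(27.2°) = 1/0.8894² = 1.264.
Ratio = 23.13/1.264 = cos²(27.2°)/cos²(78°) ≈ 18.3.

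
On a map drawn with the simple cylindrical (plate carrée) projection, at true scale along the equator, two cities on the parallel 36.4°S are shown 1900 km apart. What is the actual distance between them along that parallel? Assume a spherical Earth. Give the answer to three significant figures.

In the plate carrée (x = Rλ, y = Rφ), meridians are true-scale (h = 1) and parallels are stretched by k = sec φ.
Along the parallel at 36.4°, map distances are exaggerated by k = sec 36.4° = 1.242.
True distance = 1900 / 1.242 = 1900 × cos 36.4° ≈ 1530 km.

1530 km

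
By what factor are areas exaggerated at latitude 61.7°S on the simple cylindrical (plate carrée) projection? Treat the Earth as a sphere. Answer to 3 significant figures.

For the equirectangular projection with φ₀ = 0 (plate carrée), h = 1 along meridians and k = sec φ along parallels.
Areal scale = h·k = 1 × sec φ; at 61.7°, h = 1.000, k = 2.109, so h·k = 2.109.

2.11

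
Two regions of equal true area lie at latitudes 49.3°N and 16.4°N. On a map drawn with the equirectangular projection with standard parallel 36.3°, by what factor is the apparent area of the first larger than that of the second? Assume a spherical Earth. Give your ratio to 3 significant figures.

In the equirectangular projection with standard parallel φ₀ = 36.3° (x = Rλ cos φ₀, y = Rφ), meridians are true-scale (h = 1) and the parallel scale is k = cos φ₀ / cos φ.
Areal scale at 49.3°: h·k = 1.000 × 1.236 = 1.236.
Areal scale at 16.4°: h·k = 1.000 × 0.8401 = 0.8401.
Ratio = 1.236/0.8401 ≈ 1.47.

1.47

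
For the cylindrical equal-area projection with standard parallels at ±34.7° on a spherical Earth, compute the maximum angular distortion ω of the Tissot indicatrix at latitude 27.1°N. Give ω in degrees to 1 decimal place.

9.1°

Cylindrical equal-area (φ₀ = 34.7°): h = cos φ / cos 34.7° along meridians, k = cos 34.7° / cos φ along parallels; h·k = 1.
At 27.1°: h = 1.083, k = 0.9235; principal scales a = 1.083, b = 0.9235.
sin(ω/2) = (a − b)/(a + b) = 0.1593/2.006 = 0.07938, so ω = 2 arcsin(0.07938) ≈ 9.1°.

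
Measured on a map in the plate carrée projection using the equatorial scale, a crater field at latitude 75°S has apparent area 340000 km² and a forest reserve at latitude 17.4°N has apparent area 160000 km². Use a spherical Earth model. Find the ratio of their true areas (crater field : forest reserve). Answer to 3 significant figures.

0.576

On the plate carrée, areal scale = h·k = 1 × sec φ, so true area = apparent × cos φ.
True area of crater field: 340000 × cos(75°) = 340000 × 0.2588 = 88000 km².
True area of forest reserve: 160000 × cos(17.4°) = 160000 × 0.9542 = 152700 km².
Ratio = 88000 / 152700 ≈ 0.576.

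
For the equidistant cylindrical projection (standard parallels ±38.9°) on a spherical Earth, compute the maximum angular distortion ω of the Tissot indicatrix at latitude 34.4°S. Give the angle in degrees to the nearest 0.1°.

3.4°

In the equirectangular projection with standard parallel φ₀ = 38.9° (x = Rλ cos φ₀, y = Rφ), meridians are true-scale (h = 1) and the parallel scale is k = cos φ₀ / cos φ.
At 34.4°: h = 1.000, k = 0.9432; principal scales a = 1.000, b = 0.9432.
sin(ω/2) = (a − b)/(a + b) = 0.05680/1.943 = 0.02923, so ω = 2 arcsin(0.02923) ≈ 3.4°.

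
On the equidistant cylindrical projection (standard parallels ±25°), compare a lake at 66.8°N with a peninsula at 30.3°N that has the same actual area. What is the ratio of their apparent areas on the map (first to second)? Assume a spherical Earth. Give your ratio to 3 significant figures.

The equidistant cylindrical projection with φ₀ = 25° has h = 1 (meridians true) and k = cos φ₀ / cos φ along parallels.
Areal scale at 66.8°: h·k = 1.000 × 2.301 = 2.301.
Areal scale at 30.3°: h·k = 1.000 × 1.050 = 1.050.
Ratio = 2.301/1.050 ≈ 2.19.

2.19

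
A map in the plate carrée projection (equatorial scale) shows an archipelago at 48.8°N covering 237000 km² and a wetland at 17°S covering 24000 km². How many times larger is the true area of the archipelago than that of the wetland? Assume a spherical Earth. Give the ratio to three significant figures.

Plate carrée has h = 1 and k = sec φ, giving areal scale sec φ; true area = (apparent area) · cos φ.
True area of archipelago: 237000 × cos(48.8°) = 237000 × 0.6587 = 156100 km².
True area of wetland: 24000 × cos(17°) = 24000 × 0.9563 = 22950 km².
Ratio = 156100 / 22950 ≈ 6.80.

6.80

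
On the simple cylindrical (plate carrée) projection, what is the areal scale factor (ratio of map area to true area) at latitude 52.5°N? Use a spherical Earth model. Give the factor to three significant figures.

1.64

In the plate carrée (x = Rλ, y = Rφ), meridians are true-scale (h = 1) and parallels are stretched by k = sec φ.
Areal scale = h·k = 1 × sec φ; at 52.5°, h = 1.000, k = 1.643, so h·k = 1.643.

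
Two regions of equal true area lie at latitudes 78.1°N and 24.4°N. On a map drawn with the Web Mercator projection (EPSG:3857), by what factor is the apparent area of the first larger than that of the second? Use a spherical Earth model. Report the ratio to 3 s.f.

19.5

Mercator is conformal with k = sec φ, so areal scale = k² = sec²φ.
At 78.1°: sec²(78.1°) = 1/0.2062² = 23.52.
At 24.4°: sec²(24.4°) = 1/0.9107² = 1.206.
Ratio = 23.52/1.206 = cos²(24.4°)/cos²(78.1°) ≈ 19.5.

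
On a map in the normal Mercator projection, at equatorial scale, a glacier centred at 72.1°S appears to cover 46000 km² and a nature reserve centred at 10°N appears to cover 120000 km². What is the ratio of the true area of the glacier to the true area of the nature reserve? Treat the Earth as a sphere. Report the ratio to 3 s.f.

0.0373

Since Mercator area scale is 1/cos²φ, the true area equals the apparent area multiplied by cos²φ.
True area of glacier: 46000 × cos²(72.1°) = 46000 × 0.09447 = 4346 km².
True area of nature reserve: 120000 × cos²(10°) = 120000 × 0.9698 = 116400 km².
Ratio = 4346 / 116400 ≈ 0.0373.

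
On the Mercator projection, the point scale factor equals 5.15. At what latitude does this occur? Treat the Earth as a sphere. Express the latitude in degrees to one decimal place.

78.8°

Mercator scale is k = sec φ = 1/cos φ.
1/cos φ = 5.15  ⇒  cos φ = 0.1942  ⇒  φ = arccos(0.1942) ≈ 78.8°.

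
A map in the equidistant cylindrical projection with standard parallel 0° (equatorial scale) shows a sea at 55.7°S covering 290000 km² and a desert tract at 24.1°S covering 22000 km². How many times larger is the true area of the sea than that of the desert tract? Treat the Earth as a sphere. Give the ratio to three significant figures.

8.14

On the plate carrée, areal scale = h·k = 1 × sec φ, so true area = apparent × cos φ.
True area of sea: 290000 × cos(55.7°) = 290000 × 0.5635 = 163400 km².
True area of desert tract: 22000 × cos(24.1°) = 22000 × 0.9128 = 20080 km².
Ratio = 163400 / 20080 ≈ 8.14.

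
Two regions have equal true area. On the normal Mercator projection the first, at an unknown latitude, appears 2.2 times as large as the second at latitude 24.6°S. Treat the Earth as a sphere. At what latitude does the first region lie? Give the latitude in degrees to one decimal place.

Mercator areal scale is sec²φ, so apparent-area ratio = sec²φ₁ / sec²φ₂ = cos²φ₂ / cos²φ₁.
cos²φ₂ / cos²φ₁ = 2.2  ⇒  cos φ₁ = cos 24.6° / √2.2 = 0.9092/1.483 = 0.6130.
φ₁ = arccos(0.6130) ≈ 52.2°.

52.2°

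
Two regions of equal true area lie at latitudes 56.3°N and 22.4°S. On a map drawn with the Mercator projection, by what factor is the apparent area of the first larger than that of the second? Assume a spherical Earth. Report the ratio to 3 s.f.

Mercator areal scale is sec²φ.
At 56.3°: sec²(56.3°) = 1/0.5548² = 3.248.
At 22.4°: sec²(22.4°) = 1/0.9245² = 1.170.
Ratio = 3.248/1.170 = cos²(22.4°)/cos²(56.3°) ≈ 2.78.

2.78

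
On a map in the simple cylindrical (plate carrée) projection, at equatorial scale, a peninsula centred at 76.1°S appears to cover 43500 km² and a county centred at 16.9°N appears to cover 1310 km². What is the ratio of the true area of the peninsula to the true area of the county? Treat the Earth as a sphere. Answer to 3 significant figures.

8.34

On the plate carrée, areal scale = h·k = 1 × sec φ, so true area = apparent × cos φ.
True area of peninsula: 43500 × cos(76.1°) = 43500 × 0.2402 = 10450 km².
True area of county: 1310 × cos(16.9°) = 1310 × 0.9568 = 1253 km².
Ratio = 10450 / 1253 ≈ 8.34.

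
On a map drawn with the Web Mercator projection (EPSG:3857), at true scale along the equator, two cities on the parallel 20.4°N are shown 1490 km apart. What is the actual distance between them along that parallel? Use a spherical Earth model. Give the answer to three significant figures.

The Mercator projection is conformal; its linear scale factor is the same in every direction and equals sec φ = 1/cos φ.
Along the parallel at 20.4°, map distances are exaggerated by k = sec 20.4° = 1.067.
True distance = 1490 / 1.067 = 1490 × cos 20.4° ≈ 1400 km.

1400 km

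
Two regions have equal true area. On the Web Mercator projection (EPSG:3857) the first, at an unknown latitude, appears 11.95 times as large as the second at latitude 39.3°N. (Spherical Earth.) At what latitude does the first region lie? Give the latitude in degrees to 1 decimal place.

For equal true areas on Mercator, apparent areas scale as sec²φ, so the ratio is cos²φ₂ / cos²φ₁.
cos²φ₂ / cos²φ₁ = 11.95  ⇒  cos φ₁ = cos 39.3° / √11.95 = 0.7738/3.457 = 0.2239.
φ₁ = arccos(0.2239) ≈ 77.1°.

77.1°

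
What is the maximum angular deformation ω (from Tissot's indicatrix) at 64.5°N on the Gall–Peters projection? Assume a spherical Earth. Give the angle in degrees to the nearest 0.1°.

Gall–Peters is a cylindrical equal-area projection with standard parallels at ±45°. For cylindrical equal-area with standard parallel φ₀, h = cos φ / cos φ₀ and k = cos φ₀ / cos φ, so h·k = 1.
At 64.5°: h = 0.6088, k = 1.642; principal scales a = 1.642, b = 0.6088.
sin(ω/2) = (a − b)/(a + b) = 1.034/2.251 = 0.4591, so ω = 2 arcsin(0.4591) ≈ 54.7°.

54.7°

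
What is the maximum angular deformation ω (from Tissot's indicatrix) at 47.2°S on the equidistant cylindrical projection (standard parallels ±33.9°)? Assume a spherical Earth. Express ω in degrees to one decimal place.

11.4°

In the equirectangular projection with standard parallel φ₀ = 33.9° (x = Rλ cos φ₀, y = Rφ), meridians are true-scale (h = 1) and the parallel scale is k = cos φ₀ / cos φ.
At 47.2°: h = 1.000, k = 1.222; principal scales a = 1.222, b = 1.000.
sin(ω/2) = (a − b)/(a + b) = 0.2216/2.222 = 0.09975, so ω = 2 arcsin(0.09975) ≈ 11.4°.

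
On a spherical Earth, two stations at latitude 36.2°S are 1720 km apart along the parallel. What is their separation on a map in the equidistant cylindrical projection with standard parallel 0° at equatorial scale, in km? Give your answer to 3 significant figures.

For the equirectangular projection with φ₀ = 0 (plate carrée), h = 1 along meridians and k = sec φ along parallels.
Along the parallel, k = sec 36.2° = 1/0.8070 = 1.239.
Map distance = 1720 × 1.239 ≈ 2130 km.

2130 km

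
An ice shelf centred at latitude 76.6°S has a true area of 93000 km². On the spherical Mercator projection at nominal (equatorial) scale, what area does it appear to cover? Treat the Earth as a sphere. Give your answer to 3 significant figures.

For Mercator, h = k = sec φ (a conformal cylindrical projection has a single point scale, 1/cos φ).
Areal scale = k² = sec²φ = 1/cos²(76.6°) = 1/0.2317² = 18.62.
Apparent area = 93000 × 18.62 ≈ 1730000 km².

1730000 km²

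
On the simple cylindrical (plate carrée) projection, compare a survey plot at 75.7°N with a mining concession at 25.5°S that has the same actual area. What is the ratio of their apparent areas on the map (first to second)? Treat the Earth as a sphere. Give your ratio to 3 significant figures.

3.65

Plate carrée maps x = Rλ, y = Rφ. The meridian scale is h = 1 and the parallel scale is k = 1/cos φ = sec φ.
Areal scale at 75.7°: h·k = 1.000 × 4.049 = 4.049.
Areal scale at 25.5°: h·k = 1.000 × 1.108 = 1.108.
Ratio = 4.049/1.108 ≈ 3.65.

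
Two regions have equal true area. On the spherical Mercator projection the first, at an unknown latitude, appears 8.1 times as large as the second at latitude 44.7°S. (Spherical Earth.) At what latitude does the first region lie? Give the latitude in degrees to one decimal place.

On Mercator, (apparent₁)/(apparent₂) = sec²φ₁ / sec²φ₂ when true areas are equal.
cos²φ₂ / cos²φ₁ = 8.1  ⇒  cos φ₁ = cos 44.7° / √8.1 = 0.7108/2.846 = 0.2497.
φ₁ = arccos(0.2497) ≈ 75.5°.

75.5°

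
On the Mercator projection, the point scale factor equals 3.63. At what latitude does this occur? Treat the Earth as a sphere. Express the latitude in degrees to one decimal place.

Mercator scale is k = sec φ = 1/cos φ.
1/cos φ = 3.63  ⇒  cos φ = 0.2755  ⇒  φ = arccos(0.2755) ≈ 74.0°.

74.0°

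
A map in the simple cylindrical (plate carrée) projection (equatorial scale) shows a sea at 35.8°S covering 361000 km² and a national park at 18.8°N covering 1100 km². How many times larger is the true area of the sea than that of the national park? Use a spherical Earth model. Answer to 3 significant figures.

On the plate carrée, areal scale = h·k = 1 × sec φ, so true area = apparent × cos φ.
True area of sea: 361000 × cos(35.8°) = 361000 × 0.8111 = 292800 km².
True area of national park: 1100 × cos(18.8°) = 1100 × 0.9466 = 1041 km².
Ratio = 292800 / 1041 ≈ 281.

281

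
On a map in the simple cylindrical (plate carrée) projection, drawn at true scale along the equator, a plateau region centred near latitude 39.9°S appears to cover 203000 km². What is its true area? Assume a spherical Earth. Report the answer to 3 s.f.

156000 km²

Plate carrée maps x = Rλ, y = Rφ. The meridian scale is h = 1 and the parallel scale is k = 1/cos φ = sec φ.
Areal scale = h·k = 1 × sec φ; at 39.9°, h = 1.000, k = 1.304, so h·k = 1.304.
True area = apparent / (areal scale) = 203000 / 1.304 ≈ 156000 km².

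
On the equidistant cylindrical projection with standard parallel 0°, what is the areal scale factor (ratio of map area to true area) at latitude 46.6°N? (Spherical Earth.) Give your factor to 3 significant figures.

In the plate carrée (x = Rλ, y = Rφ), meridians are true-scale (h = 1) and parallels are stretched by k = sec φ.
Areal scale = h·k = 1 × sec φ; at 46.6°, h = 1.000, k = 1.455, so h·k = 1.455.

1.46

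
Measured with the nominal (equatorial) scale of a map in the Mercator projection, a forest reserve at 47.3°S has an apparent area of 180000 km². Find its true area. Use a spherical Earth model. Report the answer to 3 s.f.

Mercator is conformal, so the point scale is isotropic: h = k = sec φ = 1/cos φ.
Areal scale = k² = sec²φ = 1/cos²(47.3°) = 1/0.6782² = 2.174.
True area = apparent / (areal scale) = 180000 / 2.174 ≈ 82800 km².

82800 km²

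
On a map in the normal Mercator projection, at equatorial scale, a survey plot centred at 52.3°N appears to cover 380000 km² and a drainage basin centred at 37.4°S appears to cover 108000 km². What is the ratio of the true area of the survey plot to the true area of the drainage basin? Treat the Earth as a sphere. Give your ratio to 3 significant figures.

2.08

Mercator's areal exaggeration is sec²φ; hence true area = (apparent area) · cos²φ.
True area of survey plot: 380000 × cos²(52.3°) = 380000 × 0.3740 = 142100 km².
True area of drainage basin: 108000 × cos²(37.4°) = 108000 × 0.6311 = 68160 km².
Ratio = 142100 / 68160 ≈ 2.08.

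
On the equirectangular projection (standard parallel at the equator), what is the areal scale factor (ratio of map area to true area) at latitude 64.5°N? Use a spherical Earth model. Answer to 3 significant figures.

In the plate carrée (x = Rλ, y = Rφ), meridians are true-scale (h = 1) and parallels are stretched by k = sec φ.
Areal scale = h·k = 1 × sec φ; at 64.5°, h = 1.000, k = 2.323, so h·k = 2.323.

2.32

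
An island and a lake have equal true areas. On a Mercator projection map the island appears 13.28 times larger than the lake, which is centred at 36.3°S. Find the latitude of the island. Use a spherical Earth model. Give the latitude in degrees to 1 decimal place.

On Mercator, (apparent₁)/(apparent₂) = sec²φ₁ / sec²φ₂ when true areas are equal.
cos²φ₂ / cos²φ₁ = 13.28  ⇒  cos φ₁ = cos 36.3° / √13.28 = 0.8059/3.644 = 0.2212.
φ₁ = arccos(0.2212) ≈ 77.2°.

77.2°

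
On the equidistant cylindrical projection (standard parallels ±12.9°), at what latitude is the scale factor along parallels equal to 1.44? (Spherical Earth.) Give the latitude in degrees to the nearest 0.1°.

47.4°

With standard parallel φ₀ = 12.9°, the equirectangular projection gives x = Rλ cos φ₀, y = Rφ, so h = 1 and k = cos 12.9° / cos φ.
k = cos φ₀ / cos φ = 1.44  ⇒  cos φ = cos 12.9° / 1.44 = 0.6769.
φ = arccos(0.6769) ≈ 47.4°.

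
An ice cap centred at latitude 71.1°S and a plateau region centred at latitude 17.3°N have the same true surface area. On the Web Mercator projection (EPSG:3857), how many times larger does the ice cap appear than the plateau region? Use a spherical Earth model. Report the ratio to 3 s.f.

8.69

On Mercator, area is exaggerated by sec²φ = 1/cos²φ.
At 71.1°: sec²(71.1°) = 1/0.3239² = 9.531.
At 17.3°: sec²(17.3°) = 1/0.9548² = 1.097.
Ratio = 9.531/1.097 = cos²(17.3°)/cos²(71.1°) ≈ 8.69.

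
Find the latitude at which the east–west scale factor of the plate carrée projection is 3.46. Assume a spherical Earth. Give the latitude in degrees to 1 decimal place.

73.2°

Plate carrée: h = 1, k = sec φ along parallels.
sec φ = 3.46  ⇒  cos φ = 0.2890  ⇒  φ ≈ 73.2°.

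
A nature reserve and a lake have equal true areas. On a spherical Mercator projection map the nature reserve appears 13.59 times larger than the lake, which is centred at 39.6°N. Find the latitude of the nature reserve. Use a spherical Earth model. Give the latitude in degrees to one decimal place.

77.9°

Mercator areal scale is sec²φ, so apparent-area ratio = sec²φ₁ / sec²φ₂ = cos²φ₂ / cos²φ₁.
cos²φ₂ / cos²φ₁ = 13.59  ⇒  cos φ₁ = cos 39.6° / √13.59 = 0.7705/3.686 = 0.2090.
φ₁ = arccos(0.2090) ≈ 77.9°.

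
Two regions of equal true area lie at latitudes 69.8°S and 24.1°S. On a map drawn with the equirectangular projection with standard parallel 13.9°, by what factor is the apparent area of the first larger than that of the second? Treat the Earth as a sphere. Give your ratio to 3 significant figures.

The equidistant cylindrical projection with φ₀ = 13.9° has h = 1 (meridians true) and k = cos φ₀ / cos φ along parallels.
Areal scale at 69.8°: h·k = 1.000 × 2.811 = 2.811.
Areal scale at 24.1°: h·k = 1.000 × 1.063 = 1.063.
Ratio = 2.811/1.063 ≈ 2.64.

2.64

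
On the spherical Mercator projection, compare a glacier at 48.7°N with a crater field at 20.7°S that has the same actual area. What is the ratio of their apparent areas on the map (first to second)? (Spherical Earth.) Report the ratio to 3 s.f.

2.01

Mercator areal scale is sec²φ.
At 48.7°: sec²(48.7°) = 1/0.6600² = 2.296.
At 20.7°: sec²(20.7°) = 1/0.9354² = 1.143.
Ratio = 2.296/1.143 = cos²(20.7°)/cos²(48.7°) ≈ 2.01.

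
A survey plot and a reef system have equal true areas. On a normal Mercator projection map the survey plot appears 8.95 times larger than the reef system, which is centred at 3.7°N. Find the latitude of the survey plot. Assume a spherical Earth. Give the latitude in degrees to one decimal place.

70.5°

For equal true areas on Mercator, apparent areas scale as sec²φ, so the ratio is cos²φ₂ / cos²φ₁.
cos²φ₂ / cos²φ₁ = 8.95  ⇒  cos φ₁ = cos 3.7° / √8.95 = 0.9979/2.992 = 0.3336.
φ₁ = arccos(0.3336) ≈ 70.5°.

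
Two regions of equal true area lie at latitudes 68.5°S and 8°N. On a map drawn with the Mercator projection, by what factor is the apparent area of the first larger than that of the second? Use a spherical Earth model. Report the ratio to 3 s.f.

7.30

Mercator areal scale is sec²φ.
At 68.5°: sec²(68.5°) = 1/0.3665² = 7.445.
At 8°: sec²(8°) = 1/0.9903² = 1.020.
Ratio = 7.445/1.020 = cos²(8°)/cos²(68.5°) ≈ 7.30.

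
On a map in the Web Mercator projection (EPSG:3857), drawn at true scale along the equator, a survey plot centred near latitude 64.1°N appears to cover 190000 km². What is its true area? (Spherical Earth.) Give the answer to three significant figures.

36300 km²

For Mercator, h = k = sec φ (a conformal cylindrical projection has a single point scale, 1/cos φ).
Areal scale = k² = sec²φ = 1/cos²(64.1°) = 1/0.4368² = 5.241.
True area = apparent / (areal scale) = 190000 / 5.241 ≈ 36300 km².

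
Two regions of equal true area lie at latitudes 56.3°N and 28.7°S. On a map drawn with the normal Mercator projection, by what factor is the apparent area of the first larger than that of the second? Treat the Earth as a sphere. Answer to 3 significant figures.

2.50

Mercator areal scale is sec²φ.
At 56.3°: sec²(56.3°) = 1/0.5548² = 3.248.
At 28.7°: sec²(28.7°) = 1/0.8771² = 1.300.
Ratio = 3.248/1.300 = cos²(28.7°)/cos²(56.3°) ≈ 2.50.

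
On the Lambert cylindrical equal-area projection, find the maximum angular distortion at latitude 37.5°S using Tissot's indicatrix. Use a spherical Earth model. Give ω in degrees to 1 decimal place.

The Lambert cylindrical equal-area projection is the cylindrical equal-area projection with its standard parallel at the equator (φ₀ = 0). For cylindrical equal-area with standard parallel φ₀, h = cos φ / cos φ₀ and k = cos φ₀ / cos φ, so h·k = 1.
At 37.5°: h = 0.7934, k = 1.260; principal scales a = 1.260, b = 0.7934.
sin(ω/2) = (a − b)/(a + b) = 0.4671/2.054 = 0.2274, so ω = 2 arcsin(0.2274) ≈ 26.3°.

26.3°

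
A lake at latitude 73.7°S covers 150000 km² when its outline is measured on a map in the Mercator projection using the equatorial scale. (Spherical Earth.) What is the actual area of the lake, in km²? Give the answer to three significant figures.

11800 km²

For Mercator, h = k = sec φ (a conformal cylindrical projection has a single point scale, 1/cos φ).
Areal scale = k² = sec²φ = 1/cos²(73.7°) = 1/0.2807² = 12.69.
True area = apparent / (areal scale) = 150000 / 12.69 ≈ 11800 km².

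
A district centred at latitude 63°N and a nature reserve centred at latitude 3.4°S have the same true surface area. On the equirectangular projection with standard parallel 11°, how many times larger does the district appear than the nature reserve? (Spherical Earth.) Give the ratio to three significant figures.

2.20

In the equirectangular projection with standard parallel φ₀ = 11° (x = Rλ cos φ₀, y = Rφ), meridians are true-scale (h = 1) and the parallel scale is k = cos φ₀ / cos φ.
Areal scale at 63°: h·k = 1.000 × 2.162 = 2.162.
Areal scale at 3.4°: h·k = 1.000 × 0.9834 = 0.9834.
Ratio = 2.162/0.9834 ≈ 2.20.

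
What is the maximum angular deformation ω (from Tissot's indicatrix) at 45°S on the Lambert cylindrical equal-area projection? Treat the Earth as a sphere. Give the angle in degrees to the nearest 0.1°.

The Lambert cylindrical equal-area projection is the cylindrical equal-area projection with its standard parallel at the equator (φ₀ = 0). For cylindrical equal-area with standard parallel φ₀, h = cos φ / cos φ₀ and k = cos φ₀ / cos φ, so h·k = 1.
At 45°: h = 0.7071, k = 1.414; principal scales a = 1.414, b = 0.7071.
sin(ω/2) = (a − b)/(a + b) = 0.7071/2.121 = 0.3333, so ω = 2 arcsin(0.3333) ≈ 38.9°.

38.9°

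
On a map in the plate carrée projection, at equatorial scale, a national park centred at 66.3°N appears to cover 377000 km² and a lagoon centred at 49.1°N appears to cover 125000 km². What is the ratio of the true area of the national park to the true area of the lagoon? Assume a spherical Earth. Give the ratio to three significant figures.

Plate carrée has h = 1 and k = sec φ, giving areal scale sec φ; true area = (apparent area) · cos φ.
True area of national park: 377000 × cos(66.3°) = 377000 × 0.4019 = 151500 km².
True area of lagoon: 125000 × cos(49.1°) = 125000 × 0.6547 = 81840 km².
Ratio = 151500 / 81840 ≈ 1.85.

1.85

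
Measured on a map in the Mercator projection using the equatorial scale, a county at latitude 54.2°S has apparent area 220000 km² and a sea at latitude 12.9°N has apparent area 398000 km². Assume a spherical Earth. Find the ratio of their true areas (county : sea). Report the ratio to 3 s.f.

On Mercator the areal scale is sec²φ, so true area = apparent × cos²φ.
True area of county: 220000 × cos²(54.2°) = 220000 × 0.3422 = 75280 km².
True area of sea: 398000 × cos²(12.9°) = 398000 × 0.9502 = 378200 km².
Ratio = 75280 / 378200 ≈ 0.199.

0.199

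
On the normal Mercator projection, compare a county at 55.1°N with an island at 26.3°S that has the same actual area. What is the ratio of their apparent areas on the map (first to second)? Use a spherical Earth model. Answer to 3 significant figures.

Mercator is conformal with k = sec φ, so areal scale = k² = sec²φ.
At 55.1°: sec²(55.1°) = 1/0.5721² = 3.055.
At 26.3°: sec²(26.3°) = 1/0.8965² = 1.244.
Ratio = 3.055/1.244 = cos²(26.3°)/cos²(55.1°) ≈ 2.46.

2.46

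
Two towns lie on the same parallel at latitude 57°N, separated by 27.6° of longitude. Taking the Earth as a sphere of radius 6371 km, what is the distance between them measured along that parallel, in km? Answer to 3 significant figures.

1670 km

Arc length along a parallel = R cos φ · Δλ (with Δλ in radians).
= 6371 × cos 57° × (27.6° × π/180) = 6371 × 0.5446 × 0.4817 ≈ 1670 km.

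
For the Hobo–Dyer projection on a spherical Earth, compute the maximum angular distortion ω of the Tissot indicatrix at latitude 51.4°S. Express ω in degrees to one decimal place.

27.3°

The Hobo–Dyer projection is cylindrical equal-area with φ₀ = 37.5°. For cylindrical equal-area with standard parallel φ₀, h = cos φ / cos φ₀ and k = cos φ₀ / cos φ, so h·k = 1.
At 51.4°: h = 0.7864, k = 1.272; principal scales a = 1.272, b = 0.7864.
sin(ω/2) = (a − b)/(a + b) = 0.4853/2.058 = 0.2358, so ω = 2 arcsin(0.2358) ≈ 27.3°.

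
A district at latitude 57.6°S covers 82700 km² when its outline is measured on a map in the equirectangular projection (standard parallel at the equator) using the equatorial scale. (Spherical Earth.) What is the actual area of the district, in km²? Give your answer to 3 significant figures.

For the equirectangular projection with φ₀ = 0 (plate carrée), h = 1 along meridians and k = sec φ along parallels.
Areal scale = h·k = 1 × sec φ; at 57.6°, h = 1.000, k = 1.866, so h·k = 1.866.
True area = apparent / (areal scale) = 82700 / 1.866 ≈ 44300 km².

44300 km²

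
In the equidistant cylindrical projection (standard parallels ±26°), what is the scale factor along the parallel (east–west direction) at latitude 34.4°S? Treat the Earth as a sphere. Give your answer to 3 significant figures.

In the equirectangular projection with standard parallel φ₀ = 26° (x = Rλ cos φ₀, y = Rφ), meridians are true-scale (h = 1) and the parallel scale is k = cos φ₀ / cos φ.
k = cos 26° / cos 34.4° = 0.8988/0.8251 = 1.089.

1.09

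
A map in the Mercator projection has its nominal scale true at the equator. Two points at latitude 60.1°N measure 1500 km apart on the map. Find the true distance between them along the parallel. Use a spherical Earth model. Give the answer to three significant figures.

748 km

Mercator is conformal, so the point scale is isotropic: h = k = sec φ = 1/cos φ.
Along the parallel at 60.1°, map distances are exaggerated by k = sec 60.1° = 2.006.
True distance = 1500 / 2.006 = 1500 × cos 60.1° ≈ 748 km.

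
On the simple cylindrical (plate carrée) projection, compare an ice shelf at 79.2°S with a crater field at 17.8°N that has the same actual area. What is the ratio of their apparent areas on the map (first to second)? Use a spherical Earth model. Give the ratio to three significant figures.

In the plate carrée (x = Rλ, y = Rφ), meridians are true-scale (h = 1) and parallels are stretched by k = sec φ.
Areal scale at 79.2°: h·k = 1.000 × 5.337 = 5.337.
Areal scale at 17.8°: h·k = 1.000 × 1.050 = 1.050.
Ratio = 5.337/1.050 ≈ 5.08.

5.08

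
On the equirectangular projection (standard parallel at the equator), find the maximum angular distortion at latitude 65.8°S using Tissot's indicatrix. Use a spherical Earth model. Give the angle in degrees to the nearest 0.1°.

49.5°

In the plate carrée (x = Rλ, y = Rφ), meridians are true-scale (h = 1) and parallels are stretched by k = sec φ.
At 65.8°: h = 1.000, k = 2.439; principal scales a = 2.439, b = 1.000.
sin(ω/2) = (a − b)/(a + b) = 1.439/3.439 = 0.4185, so ω = 2 arcsin(0.4185) ≈ 49.5°.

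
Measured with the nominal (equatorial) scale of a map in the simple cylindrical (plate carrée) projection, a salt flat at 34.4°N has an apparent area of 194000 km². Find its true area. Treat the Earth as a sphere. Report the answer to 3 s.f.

160000 km²

In the plate carrée (x = Rλ, y = Rφ), meridians are true-scale (h = 1) and parallels are stretched by k = sec φ.
Areal scale = h·k = 1 × sec φ; at 34.4°, h = 1.000, k = 1.212, so h·k = 1.212.
True area = apparent / (areal scale) = 194000 / 1.212 ≈ 160000 km².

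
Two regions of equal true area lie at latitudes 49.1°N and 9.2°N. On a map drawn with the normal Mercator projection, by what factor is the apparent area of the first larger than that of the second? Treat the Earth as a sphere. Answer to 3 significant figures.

2.27

Mercator is conformal with k = sec φ, so areal scale = k² = sec²φ.
At 49.1°: sec²(49.1°) = 1/0.6547² = 2.333.
At 9.2°: sec²(9.2°) = 1/0.9871² = 1.026.
Ratio = 2.333/1.026 = cos²(9.2°)/cos²(49.1°) ≈ 2.27.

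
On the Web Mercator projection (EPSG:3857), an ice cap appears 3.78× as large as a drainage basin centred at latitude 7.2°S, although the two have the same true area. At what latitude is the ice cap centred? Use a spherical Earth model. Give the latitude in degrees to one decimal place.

Mercator areal scale is sec²φ, so apparent-area ratio = sec²φ₁ / sec²φ₂ = cos²φ₂ / cos²φ₁.
cos²φ₂ / cos²φ₁ = 3.78  ⇒  cos φ₁ = cos 7.2° / √3.78 = 0.9921/1.944 = 0.5103.
φ₁ = arccos(0.5103) ≈ 59.3°.

59.3°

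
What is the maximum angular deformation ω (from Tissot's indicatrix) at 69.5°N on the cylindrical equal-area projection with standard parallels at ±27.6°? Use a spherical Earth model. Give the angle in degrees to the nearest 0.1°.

93.7°

Cylindrical equal-area (φ₀ = 27.6°): h = cos φ / cos 27.6° along meridians, k = cos 27.6° / cos φ along parallels; h·k = 1.
At 69.5°: h = 0.3952, k = 2.531; principal scales a = 2.531, b = 0.3952.
sin(ω/2) = (a − b)/(a + b) = 2.135/2.926 = 0.7299, so ω = 2 arcsin(0.7299) ≈ 93.7°.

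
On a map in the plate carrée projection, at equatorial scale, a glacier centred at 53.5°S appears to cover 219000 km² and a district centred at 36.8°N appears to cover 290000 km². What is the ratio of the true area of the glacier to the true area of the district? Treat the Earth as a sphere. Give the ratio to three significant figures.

On the plate carrée, areal scale = h·k = 1 × sec φ, so true area = apparent × cos φ.
True area of glacier: 219000 × cos(53.5°) = 219000 × 0.5948 = 130300 km².
True area of district: 290000 × cos(36.8°) = 290000 × 0.8007 = 232200 km².
Ratio = 130300 / 232200 ≈ 0.561.

0.561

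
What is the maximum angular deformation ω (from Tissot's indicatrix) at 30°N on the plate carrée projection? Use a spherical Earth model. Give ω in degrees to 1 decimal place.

8.2°

Plate carrée maps x = Rλ, y = Rφ. The meridian scale is h = 1 and the parallel scale is k = 1/cos φ = sec φ.
At 30°: h = 1.000, k = 1.155; principal scales a = 1.155, b = 1.000.
sin(ω/2) = (a − b)/(a + b) = 0.1547/2.155 = 0.07180, so ω = 2 arcsin(0.07180) ≈ 8.2°.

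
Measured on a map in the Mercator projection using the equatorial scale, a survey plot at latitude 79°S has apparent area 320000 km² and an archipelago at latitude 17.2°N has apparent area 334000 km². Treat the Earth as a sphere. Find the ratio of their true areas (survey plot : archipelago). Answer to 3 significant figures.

On Mercator the areal scale is sec²φ, so true area = apparent × cos²φ.
True area of survey plot: 320000 × cos²(79°) = 320000 × 0.03641 = 11650 km².
True area of archipelago: 334000 × cos²(17.2°) = 334000 × 0.9126 = 304800 km².
Ratio = 11650 / 304800 ≈ 0.0382.

0.0382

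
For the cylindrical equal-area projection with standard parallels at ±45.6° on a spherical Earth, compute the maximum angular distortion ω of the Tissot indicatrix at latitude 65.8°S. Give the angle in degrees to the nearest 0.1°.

A cylindrical equal-area projection with standard parallel φ₀ has meridian scale h = cos φ / cos φ₀ and parallel scale k = cos φ₀ / cos φ (so areas are preserved, h·k = 1).
At 65.8°: h = 0.5859, k = 1.707; principal scales a = 1.707, b = 0.5859.
sin(ω/2) = (a − b)/(a + b) = 1.121/2.293 = 0.4889, so ω = 2 arcsin(0.4889) ≈ 58.5°.

58.5°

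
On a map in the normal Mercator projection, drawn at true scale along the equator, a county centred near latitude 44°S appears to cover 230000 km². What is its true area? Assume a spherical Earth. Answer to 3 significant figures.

119000 km²

The Mercator projection is conformal; its linear scale factor is the same in every direction and equals sec φ = 1/cos φ.
Areal scale = k² = sec²φ = 1/cos²(44°) = 1/0.7193² = 1.933.
True area = apparent / (areal scale) = 230000 / 1.933 ≈ 119000 km².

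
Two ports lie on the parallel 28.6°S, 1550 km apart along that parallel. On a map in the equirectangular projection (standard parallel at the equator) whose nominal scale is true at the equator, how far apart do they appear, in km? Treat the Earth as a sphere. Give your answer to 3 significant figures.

For the equirectangular projection with φ₀ = 0 (plate carrée), h = 1 along meridians and k = sec φ along parallels.
Along the parallel, k = sec 28.6° = 1/0.8780 = 1.139.
Map distance = 1550 × 1.139 ≈ 1770 km.

1770 km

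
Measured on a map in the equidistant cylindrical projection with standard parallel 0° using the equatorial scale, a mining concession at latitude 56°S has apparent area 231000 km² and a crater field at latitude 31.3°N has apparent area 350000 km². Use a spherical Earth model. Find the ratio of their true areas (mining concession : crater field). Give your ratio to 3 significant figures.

0.432

Plate carrée has h = 1 and k = sec φ, giving areal scale sec φ; true area = (apparent area) · cos φ.
True area of mining concession: 231000 × cos(56°) = 231000 × 0.5592 = 129200 km².
True area of crater field: 350000 × cos(31.3°) = 350000 × 0.8545 = 299100 km².
Ratio = 129200 / 299100 ≈ 0.432.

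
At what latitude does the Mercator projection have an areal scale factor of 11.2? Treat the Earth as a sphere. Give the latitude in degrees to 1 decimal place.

72.6°

Mercator areal scale is sec²φ.
sec²φ = 11.2  ⇒  cos²φ = 0.08929  ⇒  cos φ = 0.2988.
φ = arccos(0.2988) ≈ 72.6°.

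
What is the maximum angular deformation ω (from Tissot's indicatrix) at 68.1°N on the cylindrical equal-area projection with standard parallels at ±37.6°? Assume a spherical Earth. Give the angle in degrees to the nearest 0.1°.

79.2°

Cylindrical equal-area (φ₀ = 37.6°): h = cos φ / cos 37.6° along meridians, k = cos 37.6° / cos φ along parallels; h·k = 1.
At 68.1°: h = 0.4708, k = 2.124; principal scales a = 2.124, b = 0.4708.
sin(ω/2) = (a − b)/(a + b) = 1.653/2.595 = 0.6372, so ω = 2 arcsin(0.6372) ≈ 79.2°.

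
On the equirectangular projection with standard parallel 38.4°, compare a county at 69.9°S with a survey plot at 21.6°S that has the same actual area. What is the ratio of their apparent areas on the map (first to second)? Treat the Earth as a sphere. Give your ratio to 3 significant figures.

2.71

In the equirectangular projection with standard parallel φ₀ = 38.4° (x = Rλ cos φ₀, y = Rφ), meridians are true-scale (h = 1) and the parallel scale is k = cos φ₀ / cos φ.
Areal scale at 69.9°: h·k = 1.000 × 2.280 = 2.280.
Areal scale at 21.6°: h·k = 1.000 × 0.8429 = 0.8429.
Ratio = 2.280/0.8429 ≈ 2.71.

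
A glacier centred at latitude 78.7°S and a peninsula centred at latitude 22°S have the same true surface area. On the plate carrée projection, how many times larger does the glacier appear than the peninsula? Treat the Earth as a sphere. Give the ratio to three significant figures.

4.73

Plate carrée maps x = Rλ, y = Rφ. The meridian scale is h = 1 and the parallel scale is k = 1/cos φ = sec φ.
Areal scale at 78.7°: h·k = 1.000 × 5.103 = 5.103.
Areal scale at 22°: h·k = 1.000 × 1.079 = 1.079.
Ratio = 5.103/1.079 ≈ 4.73.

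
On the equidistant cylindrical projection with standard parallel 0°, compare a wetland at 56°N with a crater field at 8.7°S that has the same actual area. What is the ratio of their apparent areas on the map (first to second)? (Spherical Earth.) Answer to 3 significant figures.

1.77

For the equirectangular projection with φ₀ = 0 (plate carrée), h = 1 along meridians and k = sec φ along parallels.
Areal scale at 56°: h·k = 1.000 × 1.788 = 1.788.
Areal scale at 8.7°: h·k = 1.000 × 1.012 = 1.012.
Ratio = 1.788/1.012 ≈ 1.77.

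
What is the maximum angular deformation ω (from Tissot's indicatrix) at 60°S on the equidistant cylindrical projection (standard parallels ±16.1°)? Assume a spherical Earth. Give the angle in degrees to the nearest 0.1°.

36.8°

In the equirectangular projection with standard parallel φ₀ = 16.1° (x = Rλ cos φ₀, y = Rφ), meridians are true-scale (h = 1) and the parallel scale is k = cos φ₀ / cos φ.
At 60°: h = 1.000, k = 1.922; principal scales a = 1.922, b = 1.000.
sin(ω/2) = (a − b)/(a + b) = 0.9216/2.922 = 0.3154, so ω = 2 arcsin(0.3154) ≈ 36.8°.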